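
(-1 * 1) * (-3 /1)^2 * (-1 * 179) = 1611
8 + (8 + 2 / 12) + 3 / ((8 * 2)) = 785 / 48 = 16.35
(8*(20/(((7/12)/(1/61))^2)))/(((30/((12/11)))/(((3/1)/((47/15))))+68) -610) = -414720/1684537631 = -0.00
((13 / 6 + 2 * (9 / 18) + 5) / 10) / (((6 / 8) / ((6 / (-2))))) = -3.27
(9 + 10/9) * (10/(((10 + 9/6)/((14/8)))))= 3185/207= 15.39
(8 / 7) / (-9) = -8 / 63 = -0.13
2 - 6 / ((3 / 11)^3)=-2644 / 9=-293.78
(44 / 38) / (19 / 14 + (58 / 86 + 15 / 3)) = 13244 / 80427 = 0.16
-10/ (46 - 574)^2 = -5/ 139392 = -0.00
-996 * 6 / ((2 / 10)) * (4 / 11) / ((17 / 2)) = -239040 / 187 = -1278.29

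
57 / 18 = 19 / 6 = 3.17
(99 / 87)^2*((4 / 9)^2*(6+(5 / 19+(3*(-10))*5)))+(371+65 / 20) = 194136203 / 575244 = 337.48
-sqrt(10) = -3.16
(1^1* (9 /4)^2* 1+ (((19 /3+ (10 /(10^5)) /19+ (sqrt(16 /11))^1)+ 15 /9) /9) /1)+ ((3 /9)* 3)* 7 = 4* sqrt(11) /99+ 615191 /47500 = 13.09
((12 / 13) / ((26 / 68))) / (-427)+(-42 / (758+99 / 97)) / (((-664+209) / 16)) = -0.00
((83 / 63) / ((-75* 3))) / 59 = -83 / 836325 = -0.00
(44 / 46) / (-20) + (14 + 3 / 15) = 651 / 46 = 14.15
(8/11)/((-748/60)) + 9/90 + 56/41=1187057/843370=1.41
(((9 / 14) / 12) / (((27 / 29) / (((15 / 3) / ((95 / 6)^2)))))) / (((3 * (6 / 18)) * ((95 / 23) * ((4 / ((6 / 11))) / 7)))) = 2001 / 7544900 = 0.00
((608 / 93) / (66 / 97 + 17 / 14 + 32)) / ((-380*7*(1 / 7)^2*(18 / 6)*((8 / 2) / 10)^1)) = -38024 / 12842091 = -0.00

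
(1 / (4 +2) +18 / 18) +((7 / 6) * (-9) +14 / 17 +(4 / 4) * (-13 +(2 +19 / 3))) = -224 / 17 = -13.18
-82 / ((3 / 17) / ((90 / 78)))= -6970 / 13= -536.15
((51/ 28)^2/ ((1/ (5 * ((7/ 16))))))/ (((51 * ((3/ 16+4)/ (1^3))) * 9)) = 85/ 22512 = 0.00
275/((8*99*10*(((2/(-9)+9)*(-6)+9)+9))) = -0.00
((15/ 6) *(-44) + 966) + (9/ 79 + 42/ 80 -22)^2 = 1312.30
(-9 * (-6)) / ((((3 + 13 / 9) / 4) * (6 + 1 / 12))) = 2916 / 365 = 7.99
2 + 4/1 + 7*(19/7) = 25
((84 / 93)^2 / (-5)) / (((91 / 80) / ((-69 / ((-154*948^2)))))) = -0.00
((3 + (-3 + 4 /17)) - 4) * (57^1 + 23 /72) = -33016 /153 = -215.79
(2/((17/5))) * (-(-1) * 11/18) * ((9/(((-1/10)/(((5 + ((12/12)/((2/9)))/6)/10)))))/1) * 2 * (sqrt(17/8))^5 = -21505 * sqrt(34)/512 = -244.91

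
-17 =-17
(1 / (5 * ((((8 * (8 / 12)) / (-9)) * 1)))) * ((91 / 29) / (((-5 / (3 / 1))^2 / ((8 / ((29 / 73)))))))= -1614249 / 210250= -7.68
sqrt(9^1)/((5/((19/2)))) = 57/10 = 5.70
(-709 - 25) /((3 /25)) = -18350 /3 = -6116.67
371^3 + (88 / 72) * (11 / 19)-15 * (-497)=8733357607 / 171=51072266.71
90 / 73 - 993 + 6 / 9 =-217051 / 219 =-991.10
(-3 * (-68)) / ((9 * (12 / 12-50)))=-0.46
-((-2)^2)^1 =-4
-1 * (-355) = 355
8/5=1.60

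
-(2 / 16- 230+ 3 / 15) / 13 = 9187 / 520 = 17.67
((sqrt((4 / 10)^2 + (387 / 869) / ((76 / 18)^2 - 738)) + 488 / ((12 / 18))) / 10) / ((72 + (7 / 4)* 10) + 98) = sqrt(10239088972214014) / 475239806250 + 244 / 625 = 0.39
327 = 327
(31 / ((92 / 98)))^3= 3504881359 / 97336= 36008.07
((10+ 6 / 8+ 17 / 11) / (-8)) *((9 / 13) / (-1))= 4869 / 4576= 1.06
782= 782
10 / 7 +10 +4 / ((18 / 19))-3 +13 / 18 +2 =1937 / 126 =15.37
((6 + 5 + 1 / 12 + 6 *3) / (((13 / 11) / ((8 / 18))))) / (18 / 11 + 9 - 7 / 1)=3.01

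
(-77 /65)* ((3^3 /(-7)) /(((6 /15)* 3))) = 99 /26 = 3.81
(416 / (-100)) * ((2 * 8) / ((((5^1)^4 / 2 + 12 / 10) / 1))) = -3328 / 15685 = -0.21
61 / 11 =5.55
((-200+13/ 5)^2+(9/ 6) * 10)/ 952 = 121818/ 2975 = 40.95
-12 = -12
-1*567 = -567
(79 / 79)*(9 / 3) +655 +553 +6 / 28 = 16957 / 14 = 1211.21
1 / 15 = 0.07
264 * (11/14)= 207.43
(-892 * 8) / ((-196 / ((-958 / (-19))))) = 1709072 / 931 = 1835.74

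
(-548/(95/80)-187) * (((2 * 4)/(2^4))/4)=-81.06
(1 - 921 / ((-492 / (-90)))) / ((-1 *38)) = 13733 / 3116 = 4.41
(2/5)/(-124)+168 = 52079/310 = 168.00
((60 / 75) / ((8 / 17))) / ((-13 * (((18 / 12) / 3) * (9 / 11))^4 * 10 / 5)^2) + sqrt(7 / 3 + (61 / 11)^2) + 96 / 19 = sqrt(36030) / 33 + 5707563401536 / 691115105655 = 14.01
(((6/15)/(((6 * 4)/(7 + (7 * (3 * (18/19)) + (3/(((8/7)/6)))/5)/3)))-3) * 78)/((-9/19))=816673/1800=453.71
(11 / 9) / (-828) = -11 / 7452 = -0.00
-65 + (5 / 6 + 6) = -349 / 6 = -58.17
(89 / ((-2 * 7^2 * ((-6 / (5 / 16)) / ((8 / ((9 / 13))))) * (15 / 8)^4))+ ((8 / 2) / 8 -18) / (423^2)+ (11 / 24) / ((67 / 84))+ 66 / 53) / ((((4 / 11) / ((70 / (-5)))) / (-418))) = 450292094739098744 / 15010778766375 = 29997.92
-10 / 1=-10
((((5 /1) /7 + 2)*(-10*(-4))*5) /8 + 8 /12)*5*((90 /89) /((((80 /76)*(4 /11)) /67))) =302254755 /4984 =60645.02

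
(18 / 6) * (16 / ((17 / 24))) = 67.76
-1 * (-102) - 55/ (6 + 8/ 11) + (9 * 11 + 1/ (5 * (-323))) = 23044361/ 119510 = 192.82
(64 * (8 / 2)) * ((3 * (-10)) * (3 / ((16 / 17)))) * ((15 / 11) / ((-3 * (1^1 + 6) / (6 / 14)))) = 681.26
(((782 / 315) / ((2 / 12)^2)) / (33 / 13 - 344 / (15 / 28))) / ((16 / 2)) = -15249 / 873047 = -0.02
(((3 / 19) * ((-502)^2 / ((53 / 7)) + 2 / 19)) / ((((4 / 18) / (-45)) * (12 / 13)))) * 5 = -441162747675 / 76532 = -5764422.04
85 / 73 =1.16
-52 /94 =-26 /47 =-0.55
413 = 413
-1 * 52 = -52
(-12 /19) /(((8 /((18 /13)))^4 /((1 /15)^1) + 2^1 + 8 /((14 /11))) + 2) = -45927 /1216304114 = -0.00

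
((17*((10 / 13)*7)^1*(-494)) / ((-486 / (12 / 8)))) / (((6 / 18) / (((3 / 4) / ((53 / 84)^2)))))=788.81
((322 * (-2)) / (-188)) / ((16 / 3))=0.64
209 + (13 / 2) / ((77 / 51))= 32849 / 154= 213.31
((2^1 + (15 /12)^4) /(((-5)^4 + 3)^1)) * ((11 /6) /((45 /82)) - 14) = -545381 /7234560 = -0.08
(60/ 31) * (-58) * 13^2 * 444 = -261125280/ 31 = -8423396.13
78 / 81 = 26 / 27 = 0.96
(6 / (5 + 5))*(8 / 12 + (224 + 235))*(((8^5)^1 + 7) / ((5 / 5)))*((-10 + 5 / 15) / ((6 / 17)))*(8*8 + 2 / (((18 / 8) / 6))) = -154488432280 / 9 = -17165381364.44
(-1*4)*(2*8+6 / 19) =-1240 / 19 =-65.26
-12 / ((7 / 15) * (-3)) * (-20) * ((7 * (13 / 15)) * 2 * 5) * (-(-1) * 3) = -31200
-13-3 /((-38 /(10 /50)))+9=-757 /190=-3.98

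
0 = 0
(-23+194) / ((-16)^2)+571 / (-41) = -139165 / 10496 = -13.26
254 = 254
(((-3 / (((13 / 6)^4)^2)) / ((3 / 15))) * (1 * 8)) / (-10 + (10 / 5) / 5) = 20995200 / 815730721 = 0.03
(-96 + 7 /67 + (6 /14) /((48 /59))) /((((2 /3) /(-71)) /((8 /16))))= 152432811 /30016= 5078.39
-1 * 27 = -27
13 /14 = 0.93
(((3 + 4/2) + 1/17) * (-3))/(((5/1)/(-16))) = 4128/85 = 48.56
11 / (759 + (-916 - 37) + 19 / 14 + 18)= -0.06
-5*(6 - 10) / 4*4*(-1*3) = -60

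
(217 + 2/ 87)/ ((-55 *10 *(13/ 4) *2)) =-18881/ 311025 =-0.06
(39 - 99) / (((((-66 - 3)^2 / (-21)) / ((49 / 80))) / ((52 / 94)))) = 4459 / 49726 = 0.09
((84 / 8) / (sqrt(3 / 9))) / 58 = 21 * sqrt(3) / 116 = 0.31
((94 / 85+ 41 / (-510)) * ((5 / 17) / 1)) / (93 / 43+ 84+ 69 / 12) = 44978 / 13706403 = 0.00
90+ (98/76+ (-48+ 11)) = 2063/38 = 54.29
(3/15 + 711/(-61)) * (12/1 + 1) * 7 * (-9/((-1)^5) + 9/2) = -4292379/305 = -14073.37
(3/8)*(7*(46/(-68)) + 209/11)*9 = 13095/272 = 48.14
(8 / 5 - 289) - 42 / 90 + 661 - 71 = 4532 / 15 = 302.13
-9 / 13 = -0.69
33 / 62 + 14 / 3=967 / 186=5.20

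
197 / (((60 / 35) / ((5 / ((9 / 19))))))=131005 / 108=1213.01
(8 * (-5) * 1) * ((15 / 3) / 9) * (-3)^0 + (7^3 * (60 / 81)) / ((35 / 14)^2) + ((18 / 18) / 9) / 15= 2489 / 135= 18.44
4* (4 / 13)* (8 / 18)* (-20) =-1280 / 117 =-10.94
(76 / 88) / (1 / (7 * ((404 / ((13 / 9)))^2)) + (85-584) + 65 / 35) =-879162984 / 506080585021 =-0.00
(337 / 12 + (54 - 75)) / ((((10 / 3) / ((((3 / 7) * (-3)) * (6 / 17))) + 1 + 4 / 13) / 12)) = -5265 / 374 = -14.08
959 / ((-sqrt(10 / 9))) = -909.79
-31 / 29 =-1.07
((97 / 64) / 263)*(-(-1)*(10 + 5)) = 1455 / 16832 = 0.09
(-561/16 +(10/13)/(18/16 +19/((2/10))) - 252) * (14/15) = -321404587/1199640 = -267.92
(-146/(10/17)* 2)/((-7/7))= 2482/5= 496.40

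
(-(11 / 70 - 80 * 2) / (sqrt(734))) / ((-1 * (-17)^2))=-11189 * sqrt(734) / 14848820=-0.02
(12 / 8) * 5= 15 / 2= 7.50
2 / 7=0.29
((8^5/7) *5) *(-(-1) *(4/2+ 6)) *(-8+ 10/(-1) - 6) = -31457280/7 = -4493897.14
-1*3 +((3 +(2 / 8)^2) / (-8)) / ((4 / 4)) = -433 / 128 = -3.38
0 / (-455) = 0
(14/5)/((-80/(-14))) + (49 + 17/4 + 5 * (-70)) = -14813/50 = -296.26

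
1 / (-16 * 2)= -1 / 32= -0.03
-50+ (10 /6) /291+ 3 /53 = -49.94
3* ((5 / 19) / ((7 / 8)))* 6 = 720 / 133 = 5.41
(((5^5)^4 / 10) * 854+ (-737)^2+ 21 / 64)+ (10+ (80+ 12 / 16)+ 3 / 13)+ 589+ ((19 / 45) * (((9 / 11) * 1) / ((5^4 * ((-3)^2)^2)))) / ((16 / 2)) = 18867267609902459433986351 / 2316600000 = 8144378662653224.31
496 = 496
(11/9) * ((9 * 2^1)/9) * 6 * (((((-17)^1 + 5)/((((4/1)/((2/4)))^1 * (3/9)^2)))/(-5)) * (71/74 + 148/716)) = 1529253/33115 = 46.18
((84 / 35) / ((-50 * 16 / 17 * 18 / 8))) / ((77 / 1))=-17 / 57750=-0.00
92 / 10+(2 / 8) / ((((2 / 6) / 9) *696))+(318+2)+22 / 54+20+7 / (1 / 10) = 52569631 / 125280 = 419.62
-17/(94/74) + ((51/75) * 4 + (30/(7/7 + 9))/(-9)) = -38762/3525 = -11.00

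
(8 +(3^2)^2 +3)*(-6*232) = -128064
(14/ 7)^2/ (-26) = -2/ 13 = -0.15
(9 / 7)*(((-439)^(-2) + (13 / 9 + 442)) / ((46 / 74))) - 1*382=16605805298 / 31028081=535.19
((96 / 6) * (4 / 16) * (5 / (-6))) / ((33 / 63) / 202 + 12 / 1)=-2828 / 10183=-0.28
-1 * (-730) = 730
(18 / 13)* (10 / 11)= 180 / 143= 1.26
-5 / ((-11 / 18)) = 90 / 11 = 8.18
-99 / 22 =-9 / 2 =-4.50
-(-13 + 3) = 10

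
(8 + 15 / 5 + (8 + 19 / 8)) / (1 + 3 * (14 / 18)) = 513 / 80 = 6.41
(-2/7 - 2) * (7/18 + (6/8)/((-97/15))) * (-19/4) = 18107/6111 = 2.96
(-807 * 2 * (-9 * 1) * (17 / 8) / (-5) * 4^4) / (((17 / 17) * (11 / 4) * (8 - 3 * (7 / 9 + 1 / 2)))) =-189651456 / 1375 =-137928.33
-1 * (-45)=45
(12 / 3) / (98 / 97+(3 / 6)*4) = 97 / 73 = 1.33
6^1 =6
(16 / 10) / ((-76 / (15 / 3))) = -2 / 19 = -0.11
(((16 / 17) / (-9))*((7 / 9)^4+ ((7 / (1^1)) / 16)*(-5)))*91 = 17400929 / 1003833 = 17.33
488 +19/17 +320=13755/17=809.12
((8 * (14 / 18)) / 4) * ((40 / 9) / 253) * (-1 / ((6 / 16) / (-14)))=62720 / 61479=1.02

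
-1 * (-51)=51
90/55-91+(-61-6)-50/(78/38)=-77530/429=-180.72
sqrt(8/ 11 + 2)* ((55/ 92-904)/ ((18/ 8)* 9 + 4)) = -61.52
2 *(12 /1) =24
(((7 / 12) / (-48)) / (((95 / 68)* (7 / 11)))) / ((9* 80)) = -187 / 9849600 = -0.00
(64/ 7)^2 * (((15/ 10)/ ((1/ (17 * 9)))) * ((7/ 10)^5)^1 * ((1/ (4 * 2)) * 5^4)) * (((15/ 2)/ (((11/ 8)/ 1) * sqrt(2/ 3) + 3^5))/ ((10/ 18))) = 396650556288/ 28342915 - 748140624 * sqrt(6)/ 28342915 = 13930.04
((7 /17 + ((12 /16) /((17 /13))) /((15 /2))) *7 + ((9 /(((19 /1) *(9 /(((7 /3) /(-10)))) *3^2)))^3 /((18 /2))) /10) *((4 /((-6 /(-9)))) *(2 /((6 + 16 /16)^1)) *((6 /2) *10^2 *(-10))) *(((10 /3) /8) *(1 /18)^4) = -0.07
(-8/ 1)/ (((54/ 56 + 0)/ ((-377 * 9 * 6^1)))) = 168896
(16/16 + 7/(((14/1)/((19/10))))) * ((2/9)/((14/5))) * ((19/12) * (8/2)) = 247/252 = 0.98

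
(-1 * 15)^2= 225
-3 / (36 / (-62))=31 / 6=5.17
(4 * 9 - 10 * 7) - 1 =-35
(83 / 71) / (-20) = -83 / 1420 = -0.06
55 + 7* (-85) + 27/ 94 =-50733/ 94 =-539.71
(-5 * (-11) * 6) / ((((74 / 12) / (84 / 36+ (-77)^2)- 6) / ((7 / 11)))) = -7473480 / 213491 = -35.01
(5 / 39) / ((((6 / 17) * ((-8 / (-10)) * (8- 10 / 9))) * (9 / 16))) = 425 / 3627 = 0.12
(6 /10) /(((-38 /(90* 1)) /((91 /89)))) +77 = 127750 /1691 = 75.55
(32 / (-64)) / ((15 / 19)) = -19 / 30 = -0.63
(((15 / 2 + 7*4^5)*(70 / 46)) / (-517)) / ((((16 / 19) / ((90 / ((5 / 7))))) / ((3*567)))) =-1022700981645 / 190256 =-5375394.11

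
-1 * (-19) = 19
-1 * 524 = -524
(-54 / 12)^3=-729 / 8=-91.12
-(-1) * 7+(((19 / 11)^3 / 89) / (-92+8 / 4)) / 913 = 68136425351 / 9733776030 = 7.00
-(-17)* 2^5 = 544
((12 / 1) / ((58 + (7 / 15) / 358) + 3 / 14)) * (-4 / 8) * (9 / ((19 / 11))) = -5582115 / 10394539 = -0.54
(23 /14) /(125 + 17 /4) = 46 /3619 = 0.01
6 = 6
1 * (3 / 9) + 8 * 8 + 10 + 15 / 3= 238 / 3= 79.33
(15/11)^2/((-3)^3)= -0.07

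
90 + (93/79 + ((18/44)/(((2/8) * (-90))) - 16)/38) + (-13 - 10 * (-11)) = 31000341/165110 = 187.76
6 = 6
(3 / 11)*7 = 21 / 11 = 1.91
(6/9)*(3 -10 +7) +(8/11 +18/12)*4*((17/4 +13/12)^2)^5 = 107752139522048/649539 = 165890176.76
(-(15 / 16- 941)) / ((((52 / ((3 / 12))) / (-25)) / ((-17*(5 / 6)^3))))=61465625 / 55296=1111.57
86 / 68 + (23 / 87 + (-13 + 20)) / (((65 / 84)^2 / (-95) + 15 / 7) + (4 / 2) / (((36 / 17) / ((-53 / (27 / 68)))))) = 533465222705 / 442310054534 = 1.21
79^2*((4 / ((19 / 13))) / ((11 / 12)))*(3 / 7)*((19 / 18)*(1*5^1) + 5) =120076840 / 1463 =82075.76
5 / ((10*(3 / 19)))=19 / 6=3.17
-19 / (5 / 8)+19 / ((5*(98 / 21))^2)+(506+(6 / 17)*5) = 39767387 / 83300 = 477.40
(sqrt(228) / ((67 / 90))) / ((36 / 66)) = 330*sqrt(57) / 67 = 37.19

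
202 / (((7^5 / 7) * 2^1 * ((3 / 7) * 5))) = 101 / 5145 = 0.02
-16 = -16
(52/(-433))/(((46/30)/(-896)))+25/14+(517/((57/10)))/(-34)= 9361846645/135103794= 69.29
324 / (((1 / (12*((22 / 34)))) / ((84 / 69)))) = 1197504 / 391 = 3062.67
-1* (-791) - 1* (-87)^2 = -6778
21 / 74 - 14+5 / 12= -13.30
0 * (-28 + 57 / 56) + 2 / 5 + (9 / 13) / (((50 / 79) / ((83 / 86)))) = 81373 / 55900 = 1.46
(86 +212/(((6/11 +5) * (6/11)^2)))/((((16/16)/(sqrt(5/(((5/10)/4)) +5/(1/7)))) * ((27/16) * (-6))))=-4710280 * sqrt(3)/44469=-183.46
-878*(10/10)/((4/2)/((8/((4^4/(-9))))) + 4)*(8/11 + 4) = 102726/77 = 1334.10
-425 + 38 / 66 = -14006 / 33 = -424.42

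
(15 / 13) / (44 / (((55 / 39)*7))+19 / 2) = 1050 / 12701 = 0.08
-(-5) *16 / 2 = 40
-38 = -38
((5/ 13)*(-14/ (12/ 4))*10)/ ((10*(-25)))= 14/ 195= 0.07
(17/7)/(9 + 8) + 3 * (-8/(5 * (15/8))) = -423/175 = -2.42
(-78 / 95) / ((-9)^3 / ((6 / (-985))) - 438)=-52 / 7551835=-0.00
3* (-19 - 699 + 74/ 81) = -58084/ 27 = -2151.26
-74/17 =-4.35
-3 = -3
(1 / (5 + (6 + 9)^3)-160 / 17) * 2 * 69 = -37314027 / 28730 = -1298.78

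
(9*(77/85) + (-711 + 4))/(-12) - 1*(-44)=52141/510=102.24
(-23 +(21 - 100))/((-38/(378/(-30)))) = -3213/95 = -33.82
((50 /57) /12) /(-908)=-25 /310536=-0.00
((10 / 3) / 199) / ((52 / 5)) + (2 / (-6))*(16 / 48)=-5099 / 46566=-0.11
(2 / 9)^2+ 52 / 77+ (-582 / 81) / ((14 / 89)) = -44.95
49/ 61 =0.80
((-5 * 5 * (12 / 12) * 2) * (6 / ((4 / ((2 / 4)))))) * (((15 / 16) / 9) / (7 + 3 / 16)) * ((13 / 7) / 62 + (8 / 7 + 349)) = -3799375 / 19964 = -190.31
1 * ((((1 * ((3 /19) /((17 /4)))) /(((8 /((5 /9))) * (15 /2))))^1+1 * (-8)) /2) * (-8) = 32.00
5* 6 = 30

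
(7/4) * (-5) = -35/4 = -8.75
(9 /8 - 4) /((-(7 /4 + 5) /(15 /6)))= 115 /108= 1.06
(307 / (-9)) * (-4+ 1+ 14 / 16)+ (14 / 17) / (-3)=72.21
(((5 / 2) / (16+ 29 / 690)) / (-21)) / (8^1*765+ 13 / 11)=-6325 / 5217162839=-0.00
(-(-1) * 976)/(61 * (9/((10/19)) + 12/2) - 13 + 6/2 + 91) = 9760/14901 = 0.65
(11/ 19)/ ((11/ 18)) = 18/ 19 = 0.95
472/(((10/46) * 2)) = 5428/5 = 1085.60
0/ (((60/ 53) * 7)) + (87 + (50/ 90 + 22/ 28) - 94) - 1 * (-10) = 547/ 126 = 4.34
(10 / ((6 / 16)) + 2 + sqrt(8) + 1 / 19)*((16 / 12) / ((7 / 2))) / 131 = 16*sqrt(2) / 2751 + 13096 / 156807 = 0.09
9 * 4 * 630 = 22680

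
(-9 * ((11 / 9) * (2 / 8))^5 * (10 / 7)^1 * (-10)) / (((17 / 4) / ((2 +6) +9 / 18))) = 4026275 / 5878656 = 0.68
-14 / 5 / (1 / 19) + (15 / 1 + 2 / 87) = -38.18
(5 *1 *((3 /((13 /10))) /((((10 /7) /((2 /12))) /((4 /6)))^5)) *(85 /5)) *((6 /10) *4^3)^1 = 1142876 /53308125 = 0.02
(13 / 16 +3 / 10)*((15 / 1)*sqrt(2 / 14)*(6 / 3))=267*sqrt(7) / 56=12.61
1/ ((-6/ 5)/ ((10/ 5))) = -5/ 3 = -1.67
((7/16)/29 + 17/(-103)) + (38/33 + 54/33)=4160353/1577136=2.64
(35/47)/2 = 35/94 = 0.37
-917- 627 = -1544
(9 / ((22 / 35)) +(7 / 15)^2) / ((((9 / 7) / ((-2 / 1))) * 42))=-71953 / 133650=-0.54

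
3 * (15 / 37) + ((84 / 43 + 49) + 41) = 148233 / 1591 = 93.17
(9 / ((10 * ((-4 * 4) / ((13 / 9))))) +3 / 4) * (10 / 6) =107 / 96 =1.11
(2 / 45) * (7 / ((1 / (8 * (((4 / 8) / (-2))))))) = -28 / 45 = -0.62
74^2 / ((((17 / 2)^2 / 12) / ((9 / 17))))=2365632 / 4913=481.50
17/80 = 0.21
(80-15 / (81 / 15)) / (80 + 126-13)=695 / 1737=0.40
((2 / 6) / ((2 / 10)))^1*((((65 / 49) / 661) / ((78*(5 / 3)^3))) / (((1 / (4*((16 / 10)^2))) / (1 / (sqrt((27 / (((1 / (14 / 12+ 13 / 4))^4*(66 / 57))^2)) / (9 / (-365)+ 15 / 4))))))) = 29196288*sqrt(13505) / 31648960936980625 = 0.00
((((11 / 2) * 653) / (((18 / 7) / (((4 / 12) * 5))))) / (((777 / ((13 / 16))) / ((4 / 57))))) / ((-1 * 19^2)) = -0.00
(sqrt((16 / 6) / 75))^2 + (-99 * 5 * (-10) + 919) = 1320533 / 225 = 5869.04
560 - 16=544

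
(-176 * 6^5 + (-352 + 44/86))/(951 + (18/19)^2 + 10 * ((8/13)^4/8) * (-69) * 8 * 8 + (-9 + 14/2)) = -606917291502522/70165554139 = -8649.79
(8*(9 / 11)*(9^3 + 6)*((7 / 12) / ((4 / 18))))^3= 2680695157210875 / 1331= 2014045948317.71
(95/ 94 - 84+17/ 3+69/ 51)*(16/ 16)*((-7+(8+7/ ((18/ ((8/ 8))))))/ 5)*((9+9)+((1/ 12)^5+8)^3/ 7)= -17899819351155792860752195/ 9306518939999448072192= -1923.36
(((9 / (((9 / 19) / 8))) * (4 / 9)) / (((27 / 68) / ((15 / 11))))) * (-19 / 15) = -785536 / 2673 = -293.88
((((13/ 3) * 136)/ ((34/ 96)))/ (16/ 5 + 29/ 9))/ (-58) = -37440/ 8381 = -4.47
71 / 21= 3.38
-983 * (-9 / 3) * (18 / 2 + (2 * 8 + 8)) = 97317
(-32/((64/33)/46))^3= -437245479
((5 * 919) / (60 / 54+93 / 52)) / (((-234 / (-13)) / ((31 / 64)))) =1851785 / 43424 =42.64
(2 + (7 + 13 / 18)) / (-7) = -25 / 18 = -1.39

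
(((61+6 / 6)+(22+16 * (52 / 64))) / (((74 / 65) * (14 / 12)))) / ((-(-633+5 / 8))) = 151320 / 1310281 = 0.12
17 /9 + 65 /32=1129 /288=3.92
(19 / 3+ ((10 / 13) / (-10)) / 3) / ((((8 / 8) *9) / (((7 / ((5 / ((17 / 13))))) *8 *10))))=156128 / 1521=102.65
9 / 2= 4.50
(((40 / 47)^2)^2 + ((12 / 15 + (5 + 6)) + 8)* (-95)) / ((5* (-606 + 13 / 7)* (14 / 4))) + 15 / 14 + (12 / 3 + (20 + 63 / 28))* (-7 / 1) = -527256209302859 / 2889063932860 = -182.50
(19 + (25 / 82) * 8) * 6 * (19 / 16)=50103 / 328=152.75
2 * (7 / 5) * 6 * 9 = 756 / 5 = 151.20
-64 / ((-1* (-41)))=-64 / 41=-1.56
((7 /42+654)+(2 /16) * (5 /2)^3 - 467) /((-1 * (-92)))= 36311 /17664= 2.06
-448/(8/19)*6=-6384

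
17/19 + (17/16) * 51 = 16745/304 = 55.08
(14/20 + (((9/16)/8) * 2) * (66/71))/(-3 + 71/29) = -1.51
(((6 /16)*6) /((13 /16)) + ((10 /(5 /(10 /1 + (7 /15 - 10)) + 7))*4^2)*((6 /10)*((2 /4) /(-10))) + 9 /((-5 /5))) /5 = -13101 /10075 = -1.30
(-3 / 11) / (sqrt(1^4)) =-3 / 11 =-0.27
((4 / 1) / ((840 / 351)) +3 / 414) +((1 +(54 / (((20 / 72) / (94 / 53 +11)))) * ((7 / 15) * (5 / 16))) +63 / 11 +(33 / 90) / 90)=23476570417 / 63357525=370.54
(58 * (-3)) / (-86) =87 / 43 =2.02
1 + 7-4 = 4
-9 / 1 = -9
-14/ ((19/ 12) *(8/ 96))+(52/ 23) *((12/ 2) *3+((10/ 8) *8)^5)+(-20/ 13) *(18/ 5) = 1283996944/ 5681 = 226016.01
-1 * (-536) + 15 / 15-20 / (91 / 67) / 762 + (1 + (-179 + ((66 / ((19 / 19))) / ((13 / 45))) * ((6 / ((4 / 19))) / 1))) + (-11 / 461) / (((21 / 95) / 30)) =109755875224 / 15983331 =6866.90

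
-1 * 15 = -15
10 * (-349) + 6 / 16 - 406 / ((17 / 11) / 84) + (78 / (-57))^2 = -1254650565 / 49096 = -25555.05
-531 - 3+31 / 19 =-10115 / 19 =-532.37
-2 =-2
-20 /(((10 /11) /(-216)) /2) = 9504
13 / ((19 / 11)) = 143 / 19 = 7.53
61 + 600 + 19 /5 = 3324 /5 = 664.80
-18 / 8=-9 / 4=-2.25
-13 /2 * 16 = -104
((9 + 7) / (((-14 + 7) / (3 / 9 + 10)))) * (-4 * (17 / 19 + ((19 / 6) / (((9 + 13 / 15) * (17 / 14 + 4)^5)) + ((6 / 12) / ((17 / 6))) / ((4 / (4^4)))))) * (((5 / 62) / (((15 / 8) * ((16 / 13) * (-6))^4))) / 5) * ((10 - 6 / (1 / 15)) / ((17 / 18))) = -8624974414054150217 / 30567540544251209856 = -0.28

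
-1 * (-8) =8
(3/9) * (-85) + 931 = 902.67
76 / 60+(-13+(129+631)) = 11224 / 15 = 748.27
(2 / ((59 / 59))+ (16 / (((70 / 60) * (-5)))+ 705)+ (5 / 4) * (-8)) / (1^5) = 24299 / 35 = 694.26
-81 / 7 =-11.57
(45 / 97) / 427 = 45 / 41419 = 0.00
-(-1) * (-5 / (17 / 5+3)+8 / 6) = 53 / 96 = 0.55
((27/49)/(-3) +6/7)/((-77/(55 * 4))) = -1.92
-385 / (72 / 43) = -16555 / 72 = -229.93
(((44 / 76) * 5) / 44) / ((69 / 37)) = 185 / 5244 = 0.04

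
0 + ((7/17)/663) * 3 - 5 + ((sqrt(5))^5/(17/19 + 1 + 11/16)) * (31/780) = -18778/3757 + 2356 * sqrt(5)/6123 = -4.14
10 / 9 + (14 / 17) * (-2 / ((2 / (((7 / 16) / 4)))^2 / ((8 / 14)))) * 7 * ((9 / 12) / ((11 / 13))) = 7539127 / 6893568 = 1.09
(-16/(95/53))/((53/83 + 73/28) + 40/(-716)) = -352764608/126060915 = -2.80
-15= -15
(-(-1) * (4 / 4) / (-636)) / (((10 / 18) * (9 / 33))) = -11 / 1060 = -0.01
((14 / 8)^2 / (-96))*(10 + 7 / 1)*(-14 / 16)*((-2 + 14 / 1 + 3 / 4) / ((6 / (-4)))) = -99127 / 24576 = -4.03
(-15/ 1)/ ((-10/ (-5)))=-15/ 2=-7.50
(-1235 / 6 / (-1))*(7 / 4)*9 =25935 / 8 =3241.88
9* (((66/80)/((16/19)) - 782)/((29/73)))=-328403421/18560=-17694.15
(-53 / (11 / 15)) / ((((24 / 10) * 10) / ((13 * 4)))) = -3445 / 22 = -156.59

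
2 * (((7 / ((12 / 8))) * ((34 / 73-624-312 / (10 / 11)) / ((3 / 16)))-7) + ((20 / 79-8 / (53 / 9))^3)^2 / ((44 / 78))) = -48129.42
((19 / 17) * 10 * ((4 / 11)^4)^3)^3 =32390711706002896520740864000 / 151873999457993614659063182978928058362593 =0.00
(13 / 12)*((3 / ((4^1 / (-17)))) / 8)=-221 / 128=-1.73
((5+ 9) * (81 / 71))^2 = 1285956 / 5041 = 255.10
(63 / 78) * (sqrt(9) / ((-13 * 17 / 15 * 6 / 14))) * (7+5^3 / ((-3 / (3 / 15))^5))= -1041838 / 387855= -2.69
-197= -197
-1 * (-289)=289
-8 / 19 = -0.42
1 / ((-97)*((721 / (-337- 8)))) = 345 / 69937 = 0.00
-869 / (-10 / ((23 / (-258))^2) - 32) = 459701 / 682568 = 0.67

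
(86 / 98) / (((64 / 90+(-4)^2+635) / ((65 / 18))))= 13975 / 2874046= 0.00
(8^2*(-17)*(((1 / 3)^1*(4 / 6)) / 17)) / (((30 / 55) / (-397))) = 279488 / 27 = 10351.41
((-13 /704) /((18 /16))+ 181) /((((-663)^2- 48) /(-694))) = -49738633 /174050316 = -0.29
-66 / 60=-11 / 10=-1.10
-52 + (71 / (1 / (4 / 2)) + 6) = 96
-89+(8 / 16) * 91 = -87 / 2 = -43.50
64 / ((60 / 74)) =1184 / 15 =78.93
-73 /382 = -0.19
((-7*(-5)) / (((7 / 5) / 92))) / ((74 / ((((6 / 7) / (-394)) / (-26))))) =1725 / 663299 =0.00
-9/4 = -2.25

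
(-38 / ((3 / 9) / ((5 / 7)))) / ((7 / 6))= -3420 / 49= -69.80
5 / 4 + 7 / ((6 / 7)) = 113 / 12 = 9.42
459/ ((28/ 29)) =13311/ 28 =475.39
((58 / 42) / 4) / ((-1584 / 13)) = -377 / 133056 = -0.00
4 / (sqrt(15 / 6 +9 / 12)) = 8 * sqrt(13) / 13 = 2.22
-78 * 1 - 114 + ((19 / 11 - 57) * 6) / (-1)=1536 / 11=139.64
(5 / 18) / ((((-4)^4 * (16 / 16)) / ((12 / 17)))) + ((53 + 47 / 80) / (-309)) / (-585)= 696469 / 655574400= 0.00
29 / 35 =0.83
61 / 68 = 0.90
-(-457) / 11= 457 / 11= 41.55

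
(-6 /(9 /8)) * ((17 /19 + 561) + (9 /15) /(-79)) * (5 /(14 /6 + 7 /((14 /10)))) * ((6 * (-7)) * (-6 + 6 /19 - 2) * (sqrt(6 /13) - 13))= 2689275380064 /313709 - 206867336928 * sqrt(78) /4078217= 8124525.27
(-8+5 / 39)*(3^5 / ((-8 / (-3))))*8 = -74601 / 13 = -5738.54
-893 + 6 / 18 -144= -3110 / 3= -1036.67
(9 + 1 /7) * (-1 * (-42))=384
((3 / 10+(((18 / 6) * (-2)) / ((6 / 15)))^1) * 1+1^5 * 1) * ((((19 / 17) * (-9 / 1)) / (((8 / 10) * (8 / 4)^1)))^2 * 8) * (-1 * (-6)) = -25990.59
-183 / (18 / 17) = -172.83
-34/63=-0.54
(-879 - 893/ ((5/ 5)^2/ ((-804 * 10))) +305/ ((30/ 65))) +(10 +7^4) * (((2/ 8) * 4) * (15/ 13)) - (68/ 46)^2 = 296355302189/ 41262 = 7182281.57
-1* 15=-15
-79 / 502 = -0.16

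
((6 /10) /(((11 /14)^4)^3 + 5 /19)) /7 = 153883476447232 /571832835056965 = 0.27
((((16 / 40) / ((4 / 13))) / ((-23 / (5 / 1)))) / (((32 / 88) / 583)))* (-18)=750321 / 92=8155.66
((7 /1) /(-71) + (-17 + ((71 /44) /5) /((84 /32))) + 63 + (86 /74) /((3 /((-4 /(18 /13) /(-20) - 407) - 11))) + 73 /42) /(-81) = 623212934 /442384173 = 1.41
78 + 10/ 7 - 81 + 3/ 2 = -1/ 14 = -0.07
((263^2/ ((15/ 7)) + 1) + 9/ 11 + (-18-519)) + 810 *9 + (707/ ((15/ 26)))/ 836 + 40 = 16333413/ 418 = 39075.15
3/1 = 3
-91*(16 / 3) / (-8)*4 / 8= 91 / 3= 30.33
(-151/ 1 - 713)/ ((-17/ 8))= 6912/ 17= 406.59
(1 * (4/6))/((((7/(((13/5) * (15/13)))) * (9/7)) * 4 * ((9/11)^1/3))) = 11/54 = 0.20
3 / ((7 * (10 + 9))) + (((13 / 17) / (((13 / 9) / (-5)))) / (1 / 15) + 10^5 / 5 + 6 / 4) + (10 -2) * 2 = 90339687 / 4522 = 19977.82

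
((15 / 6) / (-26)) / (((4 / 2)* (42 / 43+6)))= -43 / 6240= -0.01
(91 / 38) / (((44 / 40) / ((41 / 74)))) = 18655 / 15466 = 1.21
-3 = -3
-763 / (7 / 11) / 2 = -1199 / 2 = -599.50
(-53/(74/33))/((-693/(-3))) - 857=-443979/518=-857.10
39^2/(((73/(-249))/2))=-757458/73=-10376.14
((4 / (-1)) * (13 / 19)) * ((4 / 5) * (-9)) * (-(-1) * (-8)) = -14976 / 95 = -157.64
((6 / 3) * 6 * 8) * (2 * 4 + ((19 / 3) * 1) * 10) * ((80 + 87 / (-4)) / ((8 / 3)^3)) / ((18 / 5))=373965 / 64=5843.20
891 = 891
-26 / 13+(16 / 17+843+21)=14670 / 17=862.94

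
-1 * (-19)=19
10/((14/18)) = 90/7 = 12.86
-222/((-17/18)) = 3996/17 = 235.06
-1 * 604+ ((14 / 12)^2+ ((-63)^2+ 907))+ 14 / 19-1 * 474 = 3800.10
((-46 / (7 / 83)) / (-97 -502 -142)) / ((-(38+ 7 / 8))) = -30544 / 1613157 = -0.02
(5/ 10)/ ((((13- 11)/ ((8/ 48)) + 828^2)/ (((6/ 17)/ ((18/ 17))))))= 1/ 4113576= 0.00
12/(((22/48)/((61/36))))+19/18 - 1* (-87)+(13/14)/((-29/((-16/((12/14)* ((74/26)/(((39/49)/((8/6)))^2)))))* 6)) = 270214654999/2040408216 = 132.43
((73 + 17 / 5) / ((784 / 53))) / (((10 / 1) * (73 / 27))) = 273321 / 1430800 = 0.19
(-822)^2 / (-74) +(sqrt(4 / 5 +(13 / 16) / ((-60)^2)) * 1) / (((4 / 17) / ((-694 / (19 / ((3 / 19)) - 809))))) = -337842 / 37 +5899 * sqrt(46093) / 330560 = -9127.03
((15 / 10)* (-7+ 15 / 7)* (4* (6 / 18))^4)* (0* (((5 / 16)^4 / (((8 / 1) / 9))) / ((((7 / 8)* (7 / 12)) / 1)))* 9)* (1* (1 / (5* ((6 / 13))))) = 0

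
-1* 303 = -303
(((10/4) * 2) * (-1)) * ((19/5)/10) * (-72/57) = 12/5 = 2.40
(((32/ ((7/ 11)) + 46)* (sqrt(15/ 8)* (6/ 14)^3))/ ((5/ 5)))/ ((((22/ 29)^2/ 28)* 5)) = 7652259* sqrt(30)/ 415030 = 100.99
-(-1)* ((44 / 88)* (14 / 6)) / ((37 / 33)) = 77 / 74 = 1.04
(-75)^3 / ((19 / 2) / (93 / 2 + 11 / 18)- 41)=357750000 / 34597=10340.49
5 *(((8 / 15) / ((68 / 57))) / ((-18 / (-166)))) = 3154 / 153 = 20.61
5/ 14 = 0.36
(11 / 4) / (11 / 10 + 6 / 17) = 935 / 494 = 1.89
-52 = -52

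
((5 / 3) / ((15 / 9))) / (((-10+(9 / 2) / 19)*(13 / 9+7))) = -9 / 742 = -0.01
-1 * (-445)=445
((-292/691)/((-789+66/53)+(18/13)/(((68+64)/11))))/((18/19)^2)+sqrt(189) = 36314434/60749076357+3*sqrt(21) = 13.75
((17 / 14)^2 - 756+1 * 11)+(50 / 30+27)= -420337 / 588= -714.86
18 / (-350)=-9 / 175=-0.05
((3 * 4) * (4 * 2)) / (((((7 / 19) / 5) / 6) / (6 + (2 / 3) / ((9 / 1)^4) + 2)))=957393280 / 15309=62537.94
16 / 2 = 8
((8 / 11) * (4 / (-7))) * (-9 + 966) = -2784 / 7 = -397.71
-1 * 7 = -7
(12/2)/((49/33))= 198/49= 4.04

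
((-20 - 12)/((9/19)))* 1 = -608/9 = -67.56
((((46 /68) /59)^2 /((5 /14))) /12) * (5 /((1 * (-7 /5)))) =-2645 /24144216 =-0.00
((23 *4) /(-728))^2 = 529 /33124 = 0.02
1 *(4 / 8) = 1 / 2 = 0.50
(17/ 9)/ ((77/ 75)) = 425/ 231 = 1.84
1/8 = 0.12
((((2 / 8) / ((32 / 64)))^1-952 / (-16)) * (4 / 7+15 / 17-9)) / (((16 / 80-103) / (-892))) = -120152400 / 30583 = -3928.73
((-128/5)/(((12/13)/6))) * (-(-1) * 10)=-1664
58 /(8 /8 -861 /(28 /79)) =-232 /9713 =-0.02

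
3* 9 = 27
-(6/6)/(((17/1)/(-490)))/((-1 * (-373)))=490/6341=0.08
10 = 10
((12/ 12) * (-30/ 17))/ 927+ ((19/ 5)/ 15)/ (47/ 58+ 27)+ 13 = 918426759/ 70609075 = 13.01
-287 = -287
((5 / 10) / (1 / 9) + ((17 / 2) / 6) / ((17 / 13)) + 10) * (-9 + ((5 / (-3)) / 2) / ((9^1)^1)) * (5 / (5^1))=-91817 / 648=-141.69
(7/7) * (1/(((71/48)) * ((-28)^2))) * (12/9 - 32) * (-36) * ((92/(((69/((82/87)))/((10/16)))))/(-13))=-75440/1311583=-0.06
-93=-93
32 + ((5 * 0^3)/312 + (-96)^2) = 9248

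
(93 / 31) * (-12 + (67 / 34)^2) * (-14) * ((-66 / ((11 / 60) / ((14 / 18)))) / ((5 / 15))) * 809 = -66951270540 / 289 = -231665295.99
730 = 730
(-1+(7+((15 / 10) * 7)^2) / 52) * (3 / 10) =783 / 2080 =0.38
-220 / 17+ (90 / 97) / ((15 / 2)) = -21136 / 1649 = -12.82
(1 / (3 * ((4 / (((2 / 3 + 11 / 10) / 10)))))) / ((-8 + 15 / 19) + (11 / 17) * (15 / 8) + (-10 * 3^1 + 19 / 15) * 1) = -17119 / 40384770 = -0.00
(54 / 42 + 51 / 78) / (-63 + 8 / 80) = -1765 / 57239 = -0.03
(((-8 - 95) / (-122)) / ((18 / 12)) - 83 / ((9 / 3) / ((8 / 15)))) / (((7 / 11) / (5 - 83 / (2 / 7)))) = 244701479 / 38430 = 6367.46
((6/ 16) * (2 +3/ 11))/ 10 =15/ 176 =0.09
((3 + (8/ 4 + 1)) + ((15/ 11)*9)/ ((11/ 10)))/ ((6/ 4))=1384/ 121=11.44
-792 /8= -99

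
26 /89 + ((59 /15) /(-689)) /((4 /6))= 173889 /613210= 0.28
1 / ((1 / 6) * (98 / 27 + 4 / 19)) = 1539 / 985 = 1.56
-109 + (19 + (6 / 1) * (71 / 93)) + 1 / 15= -39689 / 465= -85.35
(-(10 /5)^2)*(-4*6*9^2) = 7776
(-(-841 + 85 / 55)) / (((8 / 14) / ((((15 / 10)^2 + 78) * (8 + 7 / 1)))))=155615985 / 88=1768363.47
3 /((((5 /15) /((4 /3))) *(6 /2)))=4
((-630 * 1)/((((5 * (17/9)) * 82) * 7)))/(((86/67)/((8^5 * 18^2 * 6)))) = -172852641792/29971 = -5767329.81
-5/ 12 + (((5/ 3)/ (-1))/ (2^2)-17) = -107/ 6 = -17.83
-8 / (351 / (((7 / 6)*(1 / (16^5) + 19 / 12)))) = -34865173 / 828112896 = -0.04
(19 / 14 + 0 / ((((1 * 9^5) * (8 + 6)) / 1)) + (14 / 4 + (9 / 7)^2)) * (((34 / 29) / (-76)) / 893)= -187 / 1662766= -0.00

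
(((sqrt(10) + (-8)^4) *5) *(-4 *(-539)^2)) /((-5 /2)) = 2324168 *sqrt(10) + 9519792128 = 9527141792.54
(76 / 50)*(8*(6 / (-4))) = -456 / 25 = -18.24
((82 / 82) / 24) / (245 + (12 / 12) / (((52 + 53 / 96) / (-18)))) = 5045 / 29623128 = 0.00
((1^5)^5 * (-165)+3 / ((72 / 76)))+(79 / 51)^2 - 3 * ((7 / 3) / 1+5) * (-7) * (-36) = -29669263 / 5202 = -5703.43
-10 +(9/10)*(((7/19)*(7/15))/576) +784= 774.00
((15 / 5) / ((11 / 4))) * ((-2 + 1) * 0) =0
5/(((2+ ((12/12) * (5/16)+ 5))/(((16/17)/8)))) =160/1989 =0.08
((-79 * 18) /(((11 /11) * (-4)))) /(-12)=-237 /8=-29.62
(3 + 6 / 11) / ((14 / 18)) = 351 / 77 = 4.56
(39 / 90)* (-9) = -39 / 10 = -3.90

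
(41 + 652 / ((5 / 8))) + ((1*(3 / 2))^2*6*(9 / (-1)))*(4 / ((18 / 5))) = 4746 / 5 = 949.20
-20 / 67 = -0.30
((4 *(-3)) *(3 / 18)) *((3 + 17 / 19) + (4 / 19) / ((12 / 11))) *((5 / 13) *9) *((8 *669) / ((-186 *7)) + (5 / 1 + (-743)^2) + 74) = -44077793640 / 2821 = -15624882.54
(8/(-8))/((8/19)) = -19/8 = -2.38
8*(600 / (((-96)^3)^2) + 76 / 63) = 275414778031 / 28538044416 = 9.65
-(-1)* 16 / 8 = 2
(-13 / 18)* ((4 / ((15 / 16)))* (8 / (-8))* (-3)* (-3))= 416 / 15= 27.73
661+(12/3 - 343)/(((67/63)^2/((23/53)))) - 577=-10961265/237917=-46.07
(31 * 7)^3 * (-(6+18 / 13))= -980958048 / 13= -75458311.38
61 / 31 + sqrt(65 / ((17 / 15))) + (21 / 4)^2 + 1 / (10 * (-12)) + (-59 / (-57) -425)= -55758463 / 141360 + 5 * sqrt(663) / 17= -386.87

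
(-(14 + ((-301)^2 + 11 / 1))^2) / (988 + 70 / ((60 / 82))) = -24639215628 / 3251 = -7578965.13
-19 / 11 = -1.73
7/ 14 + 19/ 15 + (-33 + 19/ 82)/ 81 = 22618/ 16605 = 1.36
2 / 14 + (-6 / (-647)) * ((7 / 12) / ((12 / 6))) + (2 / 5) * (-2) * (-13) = 955217 / 90580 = 10.55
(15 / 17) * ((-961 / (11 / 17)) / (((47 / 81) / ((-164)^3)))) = 5150284378560 / 517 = 9961865335.71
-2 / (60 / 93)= -31 / 10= -3.10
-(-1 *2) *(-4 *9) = -72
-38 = -38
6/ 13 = 0.46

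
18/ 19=0.95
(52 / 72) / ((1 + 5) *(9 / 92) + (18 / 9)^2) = 299 / 1899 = 0.16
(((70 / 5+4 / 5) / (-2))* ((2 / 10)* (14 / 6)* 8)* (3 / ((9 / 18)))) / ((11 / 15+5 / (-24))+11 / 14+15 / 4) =-232064 / 7085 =-32.75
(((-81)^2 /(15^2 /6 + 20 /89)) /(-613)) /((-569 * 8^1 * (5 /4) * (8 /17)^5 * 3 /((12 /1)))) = 48770334009 /5643256422400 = 0.01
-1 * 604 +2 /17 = -10266 /17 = -603.88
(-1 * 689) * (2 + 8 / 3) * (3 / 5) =-9646 / 5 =-1929.20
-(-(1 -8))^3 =-343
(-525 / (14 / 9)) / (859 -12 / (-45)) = -0.39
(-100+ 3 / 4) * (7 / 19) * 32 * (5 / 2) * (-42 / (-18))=-389060 / 57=-6825.61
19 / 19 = 1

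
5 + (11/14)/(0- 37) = 2579/518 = 4.98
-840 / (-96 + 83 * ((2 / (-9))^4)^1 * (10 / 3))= 8.81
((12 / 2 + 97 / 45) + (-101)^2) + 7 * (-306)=363022 / 45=8067.16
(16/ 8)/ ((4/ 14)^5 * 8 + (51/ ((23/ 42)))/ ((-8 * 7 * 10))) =-30924880/ 2335951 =-13.24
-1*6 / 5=-6 / 5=-1.20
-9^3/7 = -729/7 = -104.14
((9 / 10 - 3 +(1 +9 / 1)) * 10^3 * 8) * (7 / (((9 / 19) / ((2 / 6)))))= 311318.52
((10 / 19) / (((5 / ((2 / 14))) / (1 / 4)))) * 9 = 9 / 266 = 0.03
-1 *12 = -12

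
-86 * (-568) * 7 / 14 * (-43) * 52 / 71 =-769184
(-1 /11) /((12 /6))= -1 /22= -0.05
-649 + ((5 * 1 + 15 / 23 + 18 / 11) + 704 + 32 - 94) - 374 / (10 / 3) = -141568 / 1265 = -111.91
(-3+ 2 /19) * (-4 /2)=110 /19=5.79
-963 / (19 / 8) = -7704 / 19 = -405.47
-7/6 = -1.17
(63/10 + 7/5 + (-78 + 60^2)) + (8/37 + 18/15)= 1306513/370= 3531.12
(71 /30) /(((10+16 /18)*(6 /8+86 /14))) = 213 /6755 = 0.03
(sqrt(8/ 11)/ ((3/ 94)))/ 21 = 188*sqrt(22)/ 693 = 1.27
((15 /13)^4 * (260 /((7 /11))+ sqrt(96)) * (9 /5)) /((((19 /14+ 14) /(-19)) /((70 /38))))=-280665000 /94471 - 35721000 * sqrt(6) /1228123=-3042.16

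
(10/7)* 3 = 30/7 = 4.29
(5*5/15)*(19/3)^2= 1805/27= 66.85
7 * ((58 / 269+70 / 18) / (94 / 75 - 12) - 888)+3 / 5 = -20222480909 / 3252210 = -6218.07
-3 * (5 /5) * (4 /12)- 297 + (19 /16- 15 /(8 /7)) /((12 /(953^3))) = -165314984023 /192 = -861015541.79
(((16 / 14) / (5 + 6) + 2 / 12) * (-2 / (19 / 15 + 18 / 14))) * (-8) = 1250 / 737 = 1.70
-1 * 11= -11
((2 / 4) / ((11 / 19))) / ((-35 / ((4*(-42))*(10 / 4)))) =114 / 11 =10.36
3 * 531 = 1593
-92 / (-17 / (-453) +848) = -0.11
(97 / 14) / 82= 97 / 1148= 0.08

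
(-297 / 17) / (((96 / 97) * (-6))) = 3201 / 1088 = 2.94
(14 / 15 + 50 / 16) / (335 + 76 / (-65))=0.01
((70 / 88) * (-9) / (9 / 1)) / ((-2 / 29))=1015 / 88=11.53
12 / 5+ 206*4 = 4132 / 5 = 826.40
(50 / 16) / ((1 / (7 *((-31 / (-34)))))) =5425 / 272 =19.94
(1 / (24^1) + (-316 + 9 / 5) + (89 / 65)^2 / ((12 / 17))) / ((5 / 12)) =-747.61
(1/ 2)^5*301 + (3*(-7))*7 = -4403/ 32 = -137.59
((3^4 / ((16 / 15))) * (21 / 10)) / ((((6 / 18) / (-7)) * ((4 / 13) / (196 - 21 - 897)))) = 502915959 / 64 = 7858061.86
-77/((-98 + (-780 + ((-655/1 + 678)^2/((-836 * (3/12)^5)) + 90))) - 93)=16093/319553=0.05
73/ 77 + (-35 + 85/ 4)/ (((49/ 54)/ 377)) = -6157273/ 1078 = -5711.76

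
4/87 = 0.05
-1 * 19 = -19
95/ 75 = 19/ 15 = 1.27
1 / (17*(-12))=-1 / 204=-0.00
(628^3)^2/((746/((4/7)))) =122683980443230208/2611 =46987353674159.41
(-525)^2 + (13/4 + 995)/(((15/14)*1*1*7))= 2757581/10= 275758.10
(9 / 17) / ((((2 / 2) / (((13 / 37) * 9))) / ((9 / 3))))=3159 / 629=5.02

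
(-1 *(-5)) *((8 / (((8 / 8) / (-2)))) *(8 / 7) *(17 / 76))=-2720 / 133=-20.45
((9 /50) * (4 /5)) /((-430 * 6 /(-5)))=3 /10750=0.00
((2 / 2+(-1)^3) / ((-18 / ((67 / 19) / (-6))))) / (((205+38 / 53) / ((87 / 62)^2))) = 0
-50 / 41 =-1.22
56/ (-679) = -8/ 97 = -0.08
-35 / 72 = -0.49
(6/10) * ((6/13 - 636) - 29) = -25917/65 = -398.72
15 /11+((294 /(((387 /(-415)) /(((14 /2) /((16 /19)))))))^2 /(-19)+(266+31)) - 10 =-361186.95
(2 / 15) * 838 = 1676 / 15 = 111.73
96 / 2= 48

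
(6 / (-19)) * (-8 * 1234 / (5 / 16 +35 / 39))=2576.56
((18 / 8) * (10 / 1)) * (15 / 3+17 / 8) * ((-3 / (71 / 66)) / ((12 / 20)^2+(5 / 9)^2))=-514218375 / 769072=-668.62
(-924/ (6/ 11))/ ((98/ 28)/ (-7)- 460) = 3388/ 921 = 3.68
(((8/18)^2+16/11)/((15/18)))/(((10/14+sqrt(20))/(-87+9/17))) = 2019584/321453 - 28274176*sqrt(5)/1607265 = -33.05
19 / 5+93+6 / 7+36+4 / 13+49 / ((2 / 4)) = 105544 / 455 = 231.96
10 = 10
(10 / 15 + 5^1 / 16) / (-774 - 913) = -47 / 80976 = -0.00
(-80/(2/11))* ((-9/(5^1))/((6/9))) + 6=1194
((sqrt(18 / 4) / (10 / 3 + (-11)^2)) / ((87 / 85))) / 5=51 * sqrt(2) / 21634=0.00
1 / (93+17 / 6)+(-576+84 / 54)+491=-431771 / 5175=-83.43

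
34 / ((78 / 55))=935 / 39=23.97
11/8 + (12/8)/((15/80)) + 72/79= 6501/632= 10.29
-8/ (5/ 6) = -48/ 5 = -9.60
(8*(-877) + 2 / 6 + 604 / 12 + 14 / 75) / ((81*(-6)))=261193 / 18225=14.33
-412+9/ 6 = -821/ 2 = -410.50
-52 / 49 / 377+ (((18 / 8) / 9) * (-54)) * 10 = -191839 / 1421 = -135.00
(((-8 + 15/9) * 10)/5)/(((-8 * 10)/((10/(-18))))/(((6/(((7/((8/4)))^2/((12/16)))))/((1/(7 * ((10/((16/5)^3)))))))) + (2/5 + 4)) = -11875/176157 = -0.07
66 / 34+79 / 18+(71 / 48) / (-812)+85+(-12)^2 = 467779835 / 1987776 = 235.33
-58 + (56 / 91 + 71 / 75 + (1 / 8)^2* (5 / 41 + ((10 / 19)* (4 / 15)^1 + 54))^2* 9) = 13541875036727 / 37866878400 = 357.62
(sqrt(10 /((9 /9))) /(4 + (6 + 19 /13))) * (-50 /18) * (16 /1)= -5200 * sqrt(10) /1341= -12.26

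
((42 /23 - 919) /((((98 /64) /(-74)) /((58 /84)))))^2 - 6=524636445872365066 /560126889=936638565.61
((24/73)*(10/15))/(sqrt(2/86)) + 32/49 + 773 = 16*sqrt(43)/73 + 37909/49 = 775.09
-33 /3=-11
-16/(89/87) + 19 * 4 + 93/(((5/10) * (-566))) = 1511999/25187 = 60.03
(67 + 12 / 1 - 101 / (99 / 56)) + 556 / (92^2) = 4594901 / 209484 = 21.93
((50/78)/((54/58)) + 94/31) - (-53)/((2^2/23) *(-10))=-34933537/1305720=-26.75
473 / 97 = 4.88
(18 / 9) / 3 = 2 / 3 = 0.67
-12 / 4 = -3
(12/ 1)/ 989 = 12/ 989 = 0.01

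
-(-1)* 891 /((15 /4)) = 1188 /5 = 237.60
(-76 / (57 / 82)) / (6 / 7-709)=2296 / 14871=0.15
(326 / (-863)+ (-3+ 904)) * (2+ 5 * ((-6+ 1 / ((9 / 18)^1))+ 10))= 24871584 / 863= 28819.91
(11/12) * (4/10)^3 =22/375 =0.06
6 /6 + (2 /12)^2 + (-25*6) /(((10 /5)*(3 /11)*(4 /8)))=-548.97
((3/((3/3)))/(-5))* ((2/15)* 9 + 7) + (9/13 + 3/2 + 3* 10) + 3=19677/650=30.27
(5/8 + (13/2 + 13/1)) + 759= 6233/8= 779.12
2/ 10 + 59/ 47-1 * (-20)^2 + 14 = -90368/ 235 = -384.54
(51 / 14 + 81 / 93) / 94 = 0.05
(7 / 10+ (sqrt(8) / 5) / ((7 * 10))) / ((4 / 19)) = 19 * sqrt(2) / 700+ 133 / 40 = 3.36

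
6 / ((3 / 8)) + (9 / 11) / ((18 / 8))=180 / 11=16.36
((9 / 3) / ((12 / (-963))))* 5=-1203.75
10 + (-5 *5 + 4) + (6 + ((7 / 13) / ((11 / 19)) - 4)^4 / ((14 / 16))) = 282495414693 / 2927131207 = 96.51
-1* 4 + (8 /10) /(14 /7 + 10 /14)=-352 /95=-3.71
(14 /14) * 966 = 966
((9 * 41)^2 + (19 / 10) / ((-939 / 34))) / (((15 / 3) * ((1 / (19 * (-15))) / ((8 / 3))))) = -97169886944 / 4695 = -20696461.54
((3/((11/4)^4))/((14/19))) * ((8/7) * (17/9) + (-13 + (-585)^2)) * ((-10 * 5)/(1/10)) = -26216342272000/2152227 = -12181030.29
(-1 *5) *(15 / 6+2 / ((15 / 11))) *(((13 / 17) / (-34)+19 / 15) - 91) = 5447281 / 3060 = 1780.16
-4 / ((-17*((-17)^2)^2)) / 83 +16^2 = 30169121540 / 117848131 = 256.00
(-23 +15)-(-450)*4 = 1792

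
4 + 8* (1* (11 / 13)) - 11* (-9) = 1427 / 13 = 109.77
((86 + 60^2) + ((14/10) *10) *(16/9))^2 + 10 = 1115427214/81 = 13770706.35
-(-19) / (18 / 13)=247 / 18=13.72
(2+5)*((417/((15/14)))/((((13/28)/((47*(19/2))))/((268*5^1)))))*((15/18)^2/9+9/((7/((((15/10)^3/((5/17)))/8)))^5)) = 3054824596403125486589239/10820675174400000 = 282313677.03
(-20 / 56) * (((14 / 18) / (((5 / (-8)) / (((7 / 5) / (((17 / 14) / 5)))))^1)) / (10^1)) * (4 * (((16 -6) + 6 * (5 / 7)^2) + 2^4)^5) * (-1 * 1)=-93684971532713984 / 4410072765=-21243407.20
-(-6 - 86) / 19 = 92 / 19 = 4.84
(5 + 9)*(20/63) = 40/9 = 4.44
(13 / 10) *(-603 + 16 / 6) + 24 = -22693 / 30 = -756.43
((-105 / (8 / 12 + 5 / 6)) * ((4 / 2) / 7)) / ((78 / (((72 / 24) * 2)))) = -20 / 13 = -1.54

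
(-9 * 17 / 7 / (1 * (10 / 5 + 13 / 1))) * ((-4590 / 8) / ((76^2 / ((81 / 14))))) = 1896129 / 2264192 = 0.84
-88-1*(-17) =-71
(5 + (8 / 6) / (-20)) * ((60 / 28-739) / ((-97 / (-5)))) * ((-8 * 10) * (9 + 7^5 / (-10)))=-51045961312 / 2037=-25059382.09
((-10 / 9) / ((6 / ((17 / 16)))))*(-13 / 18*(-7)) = -7735 / 7776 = -0.99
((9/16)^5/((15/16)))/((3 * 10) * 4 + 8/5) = 19683/39845888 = 0.00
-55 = -55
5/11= 0.45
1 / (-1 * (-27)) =1 / 27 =0.04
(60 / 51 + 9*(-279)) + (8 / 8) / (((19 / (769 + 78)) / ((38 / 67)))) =-2829891 / 1139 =-2484.54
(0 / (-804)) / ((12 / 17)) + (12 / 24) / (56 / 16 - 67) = -1 / 127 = -0.01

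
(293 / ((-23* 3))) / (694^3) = -293 / 23063621496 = -0.00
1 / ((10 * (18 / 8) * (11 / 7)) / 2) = 28 / 495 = 0.06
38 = 38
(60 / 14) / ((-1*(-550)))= 3 / 385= 0.01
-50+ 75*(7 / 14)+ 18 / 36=-12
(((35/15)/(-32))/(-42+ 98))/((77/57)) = -19/19712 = -0.00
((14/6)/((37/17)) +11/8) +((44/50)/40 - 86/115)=4394341/2553000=1.72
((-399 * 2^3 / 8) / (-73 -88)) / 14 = 57 / 322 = 0.18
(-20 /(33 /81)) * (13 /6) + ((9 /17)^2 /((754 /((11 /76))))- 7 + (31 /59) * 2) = -1207136776437 /10747995544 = -112.31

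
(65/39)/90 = 1/54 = 0.02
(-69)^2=4761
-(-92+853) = -761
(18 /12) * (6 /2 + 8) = 33 /2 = 16.50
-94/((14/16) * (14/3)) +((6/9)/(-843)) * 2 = -23.02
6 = 6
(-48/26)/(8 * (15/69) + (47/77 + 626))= -0.00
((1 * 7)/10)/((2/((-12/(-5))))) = 21/25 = 0.84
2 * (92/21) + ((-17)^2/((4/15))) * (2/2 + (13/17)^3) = 1126081/714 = 1577.14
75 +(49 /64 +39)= 7345 /64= 114.77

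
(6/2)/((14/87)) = 261/14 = 18.64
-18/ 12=-3/ 2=-1.50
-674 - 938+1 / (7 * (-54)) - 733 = -886411 / 378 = -2345.00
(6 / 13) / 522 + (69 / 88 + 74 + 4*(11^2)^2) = 5836200991 / 99528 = 58638.78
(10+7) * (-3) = -51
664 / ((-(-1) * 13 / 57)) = 37848 / 13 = 2911.38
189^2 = 35721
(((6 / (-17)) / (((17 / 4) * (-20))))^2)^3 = 46656 / 9103472456715015625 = 0.00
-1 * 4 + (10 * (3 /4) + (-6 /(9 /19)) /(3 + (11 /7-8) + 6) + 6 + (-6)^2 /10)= 2207 /270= 8.17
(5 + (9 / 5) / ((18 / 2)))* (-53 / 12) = -22.97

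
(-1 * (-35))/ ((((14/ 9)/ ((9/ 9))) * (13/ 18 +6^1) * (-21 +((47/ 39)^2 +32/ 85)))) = -52360425/ 299904308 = -0.17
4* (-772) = -3088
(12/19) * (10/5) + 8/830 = 10036/7885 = 1.27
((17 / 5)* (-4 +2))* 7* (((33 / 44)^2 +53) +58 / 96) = -7735 / 3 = -2578.33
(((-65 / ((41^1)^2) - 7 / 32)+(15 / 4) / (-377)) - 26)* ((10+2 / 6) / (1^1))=-5504475971 / 20279584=-271.43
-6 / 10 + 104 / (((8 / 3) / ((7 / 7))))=192 / 5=38.40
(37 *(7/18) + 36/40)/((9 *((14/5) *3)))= 0.20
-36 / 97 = -0.37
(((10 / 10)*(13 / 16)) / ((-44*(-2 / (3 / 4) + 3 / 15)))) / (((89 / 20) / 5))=4875 / 579568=0.01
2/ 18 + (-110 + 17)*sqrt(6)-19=-93*sqrt(6)-170/ 9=-246.69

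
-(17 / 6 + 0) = -17 / 6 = -2.83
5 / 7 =0.71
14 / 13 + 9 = 131 / 13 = 10.08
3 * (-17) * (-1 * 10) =510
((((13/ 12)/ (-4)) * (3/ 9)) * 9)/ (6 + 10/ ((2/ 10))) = -13/ 896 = -0.01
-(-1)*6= 6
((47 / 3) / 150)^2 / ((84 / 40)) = 2209 / 425250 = 0.01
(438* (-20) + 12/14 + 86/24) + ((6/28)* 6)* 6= -734819/84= -8747.85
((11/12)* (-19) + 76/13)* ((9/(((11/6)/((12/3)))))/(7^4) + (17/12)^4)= -3989685553135/85434725376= -46.70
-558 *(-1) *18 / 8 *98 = 123039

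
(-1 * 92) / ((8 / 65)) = -1495 / 2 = -747.50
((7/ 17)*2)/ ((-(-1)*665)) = 2/ 1615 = 0.00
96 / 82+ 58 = 2426 / 41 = 59.17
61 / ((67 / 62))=3782 / 67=56.45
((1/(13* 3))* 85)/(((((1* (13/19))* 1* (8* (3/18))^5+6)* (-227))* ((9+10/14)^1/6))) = -161595/242064628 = -0.00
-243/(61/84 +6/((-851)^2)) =-14782390812/44176765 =-334.62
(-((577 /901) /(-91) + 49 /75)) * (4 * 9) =-47691408 /2049775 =-23.27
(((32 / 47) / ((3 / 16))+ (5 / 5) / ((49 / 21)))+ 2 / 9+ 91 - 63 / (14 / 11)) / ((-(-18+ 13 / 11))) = 2982331 / 1095570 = 2.72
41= 41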